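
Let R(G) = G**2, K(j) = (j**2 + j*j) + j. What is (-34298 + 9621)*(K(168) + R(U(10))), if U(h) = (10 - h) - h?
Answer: -1399580732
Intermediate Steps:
U(h) = 10 - 2*h
K(j) = j + 2*j**2 (K(j) = (j**2 + j**2) + j = 2*j**2 + j = j + 2*j**2)
(-34298 + 9621)*(K(168) + R(U(10))) = (-34298 + 9621)*(168*(1 + 2*168) + (10 - 2*10)**2) = -24677*(168*(1 + 336) + (10 - 20)**2) = -24677*(168*337 + (-10)**2) = -24677*(56616 + 100) = -24677*56716 = -1399580732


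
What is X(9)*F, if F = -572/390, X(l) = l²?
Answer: -594/5 ≈ -118.80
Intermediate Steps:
F = -22/15 (F = -572*1/390 = -22/15 ≈ -1.4667)
X(9)*F = 9²*(-22/15) = 81*(-22/15) = -594/5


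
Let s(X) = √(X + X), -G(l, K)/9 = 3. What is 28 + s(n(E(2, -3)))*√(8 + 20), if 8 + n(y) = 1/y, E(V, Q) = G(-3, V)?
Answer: 28 + 14*I*√186/9 ≈ 28.0 + 21.215*I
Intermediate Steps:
G(l, K) = -27 (G(l, K) = -9*3 = -27)
E(V, Q) = -27
n(y) = -8 + 1/y
s(X) = √2*√X (s(X) = √(2*X) = √2*√X)
28 + s(n(E(2, -3)))*√(8 + 20) = 28 + (√2*√(-8 + 1/(-27)))*√(8 + 20) = 28 + (√2*√(-8 - 1/27))*√28 = 28 + (√2*√(-217/27))*(2*√7) = 28 + (√2*(I*√651/9))*(2*√7) = 28 + (I*√1302/9)*(2*√7) = 28 + 14*I*√186/9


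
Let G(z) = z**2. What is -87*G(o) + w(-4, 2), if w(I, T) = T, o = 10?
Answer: -8698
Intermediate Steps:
-87*G(o) + w(-4, 2) = -87*10**2 + 2 = -87*100 + 2 = -8700 + 2 = -8698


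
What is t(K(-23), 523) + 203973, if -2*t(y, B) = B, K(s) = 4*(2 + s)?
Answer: 407423/2 ≈ 2.0371e+5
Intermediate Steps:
K(s) = 8 + 4*s
t(y, B) = -B/2
t(K(-23), 523) + 203973 = -½*523 + 203973 = -523/2 + 203973 = 407423/2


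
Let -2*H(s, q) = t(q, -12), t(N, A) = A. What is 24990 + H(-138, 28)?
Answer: 24996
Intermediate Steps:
H(s, q) = 6 (H(s, q) = -1/2*(-12) = 6)
24990 + H(-138, 28) = 24990 + 6 = 24996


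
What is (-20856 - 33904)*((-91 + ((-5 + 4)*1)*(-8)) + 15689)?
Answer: -854584560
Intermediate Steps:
(-20856 - 33904)*((-91 + ((-5 + 4)*1)*(-8)) + 15689) = -54760*((-91 - 1*1*(-8)) + 15689) = -54760*((-91 - 1*(-8)) + 15689) = -54760*((-91 + 8) + 15689) = -54760*(-83 + 15689) = -54760*15606 = -854584560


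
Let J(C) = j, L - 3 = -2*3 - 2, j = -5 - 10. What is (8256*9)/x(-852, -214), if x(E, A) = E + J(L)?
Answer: -24768/289 ≈ -85.702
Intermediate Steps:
j = -15
L = -5 (L = 3 + (-2*3 - 2) = 3 + (-6 - 2) = 3 - 8 = -5)
J(C) = -15
x(E, A) = -15 + E (x(E, A) = E - 15 = -15 + E)
(8256*9)/x(-852, -214) = (8256*9)/(-15 - 852) = 74304/(-867) = 74304*(-1/867) = -24768/289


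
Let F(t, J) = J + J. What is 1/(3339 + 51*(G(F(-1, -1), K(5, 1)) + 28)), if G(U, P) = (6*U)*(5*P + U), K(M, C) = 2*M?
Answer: -1/24609 ≈ -4.0636e-5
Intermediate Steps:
F(t, J) = 2*J
G(U, P) = 6*U*(U + 5*P) (G(U, P) = (6*U)*(U + 5*P) = 6*U*(U + 5*P))
1/(3339 + 51*(G(F(-1, -1), K(5, 1)) + 28)) = 1/(3339 + 51*(6*(2*(-1))*(2*(-1) + 5*(2*5)) + 28)) = 1/(3339 + 51*(6*(-2)*(-2 + 5*10) + 28)) = 1/(3339 + 51*(6*(-2)*(-2 + 50) + 28)) = 1/(3339 + 51*(6*(-2)*48 + 28)) = 1/(3339 + 51*(-576 + 28)) = 1/(3339 + 51*(-548)) = 1/(3339 - 27948) = 1/(-24609) = -1/24609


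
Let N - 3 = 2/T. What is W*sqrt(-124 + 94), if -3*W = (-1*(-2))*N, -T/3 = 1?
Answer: -14*I*sqrt(30)/9 ≈ -8.5201*I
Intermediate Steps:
T = -3 (T = -3*1 = -3)
N = 7/3 (N = 3 + 2/(-3) = 3 - 1/3*2 = 3 - 2/3 = 7/3 ≈ 2.3333)
W = -14/9 (W = -(-1*(-2))*7/(3*3) = -2*7/(3*3) = -1/3*14/3 = -14/9 ≈ -1.5556)
W*sqrt(-124 + 94) = -14*sqrt(-124 + 94)/9 = -14*I*sqrt(30)/9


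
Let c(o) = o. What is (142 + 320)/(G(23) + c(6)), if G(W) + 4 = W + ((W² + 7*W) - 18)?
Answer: 462/697 ≈ 0.66284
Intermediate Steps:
G(W) = -22 + W² + 8*W (G(W) = -4 + (W + ((W² + 7*W) - 18)) = -4 + (W + (-18 + W² + 7*W)) = -4 + (-18 + W² + 8*W) = -22 + W² + 8*W)
(142 + 320)/(G(23) + c(6)) = (142 + 320)/((-22 + 23² + 8*23) + 6) = 462/((-22 + 529 + 184) + 6) = 462/(691 + 6) = 462/697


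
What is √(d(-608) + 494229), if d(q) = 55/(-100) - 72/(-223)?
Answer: √2457750264605/2230 ≈ 703.01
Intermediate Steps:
d(q) = -1013/4460 (d(q) = 55*(-1/100) - 72*(-1/223) = -11/20 + 72/223 = -1013/4460)
√(d(-608) + 494229) = √(-1013/4460 + 494229) = √(2204260327/4460) = √2457750264605/2230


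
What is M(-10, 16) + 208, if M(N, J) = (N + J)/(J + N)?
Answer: 209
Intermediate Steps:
M(N, J) = 1 (M(N, J) = (J + N)/(J + N) = 1)
M(-10, 16) + 208 = 1 + 208 = 209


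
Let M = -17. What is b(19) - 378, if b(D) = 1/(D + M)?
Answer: -755/2 ≈ -377.50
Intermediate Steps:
b(D) = 1/(-17 + D) (b(D) = 1/(D - 17) = 1/(-17 + D))
b(19) - 378 = 1/(-17 + 19) - 378 = 1/2 - 378 = ½ - 378 = -755/2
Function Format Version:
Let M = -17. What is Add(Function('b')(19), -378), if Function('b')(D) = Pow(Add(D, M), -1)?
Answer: Rational(-755, 2) ≈ -377.50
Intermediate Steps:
Function('b')(D) = Pow(Add(-17, D), -1) (Function('b')(D) = Pow(Add(D, -17), -1) = Pow(Add(-17, D), -1))
Add(Function('b')(19), -378) = Add(Pow(Add(-17, 19), -1), -378) = Add(Pow(2, -1), -378) = Add(Rational(1, 2), -378) = Rational(-755, 2)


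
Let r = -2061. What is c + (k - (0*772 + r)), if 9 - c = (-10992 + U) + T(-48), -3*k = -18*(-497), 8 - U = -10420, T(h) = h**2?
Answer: -2652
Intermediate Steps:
U = 10428 (U = 8 - 1*(-10420) = 8 + 10420 = 10428)
k = -2982 (k = -(-6)*(-497) = -1/3*8946 = -2982)
c = -1731 (c = 9 - ((-10992 + 10428) + (-48)**2) = 9 - (-564 + 2304) = 9 - 1*1740 = 9 - 1740 = -1731)
c + (k - (0*772 + r)) = -1731 + (-2982 - (0*772 - 2061)) = -1731 + (-2982 - (0 - 2061)) = -1731 + (-2982 - 1*(-2061)) = -1731 + (-2982 + 2061) = -1731 - 921 = -2652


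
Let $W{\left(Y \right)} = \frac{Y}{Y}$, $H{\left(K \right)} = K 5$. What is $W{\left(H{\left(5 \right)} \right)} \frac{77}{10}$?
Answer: $\frac{77}{10} \approx 7.7$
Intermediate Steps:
$H{\left(K \right)} = 5 K$
$W{\left(Y \right)} = 1$
$W{\left(H{\left(5 \right)} \right)} \frac{77}{10} = 1 \cdot \frac{77}{10} = \frac{77}{10}$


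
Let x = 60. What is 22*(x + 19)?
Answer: 1738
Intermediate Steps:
22*(x + 19) = 22*(60 + 19) = 22*79 = 1738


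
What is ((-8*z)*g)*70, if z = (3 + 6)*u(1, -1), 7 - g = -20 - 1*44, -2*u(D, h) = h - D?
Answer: -357840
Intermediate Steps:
u(D, h) = D/2 - h/2 (u(D, h) = -(h - D)/2 = D/2 - h/2)
g = 71 (g = 7 - (-20 - 1*44) = 7 - (-20 - 44) = 7 - 1*(-64) = 7 + 64 = 71)
z = 9 (z = (3 + 6)*((1/2)*1 - 1/2*(-1)) = 9*(1/2 + 1/2) = 9*1 = 9)
((-8*z)*g)*70 = (-8*9*71)*70 = -72*71*70 = -5112*70 = -357840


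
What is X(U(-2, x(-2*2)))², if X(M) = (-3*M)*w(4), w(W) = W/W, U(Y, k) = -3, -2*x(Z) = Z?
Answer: 81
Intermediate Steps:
x(Z) = -Z/2
w(W) = 1
X(M) = -3*M (X(M) = -3*M*1 = -3*M)
X(U(-2, x(-2*2)))² = (-3*(-3))² = 9² = 81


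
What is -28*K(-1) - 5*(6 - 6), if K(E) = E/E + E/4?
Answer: -21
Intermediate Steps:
K(E) = 1 + E/4 (K(E) = 1 + E*(¼) = 1 + E/4)
-28*K(-1) - 5*(6 - 6) = -28*(1 + (¼)*(-1)) - 5*(6 - 6) = -28*(1 - ¼) - 5*0 = -28*¾ + 0 = -21 + 0 = -21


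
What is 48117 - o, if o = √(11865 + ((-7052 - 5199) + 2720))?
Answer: 48117 - √2334 ≈ 48069.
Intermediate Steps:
o = √2334 (o = √(11865 + (-12251 + 2720)) = √(11865 - 9531) = √2334 ≈ 48.311)
48117 - o = 48117 - √2334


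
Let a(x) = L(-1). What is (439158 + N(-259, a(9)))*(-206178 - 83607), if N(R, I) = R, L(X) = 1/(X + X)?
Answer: -127186346715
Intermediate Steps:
L(X) = 1/(2*X)
a(x) = -½ (a(x) = (½)/(-1) = (½)*(-1) = -½)
(439158 + N(-259, a(9)))*(-206178 - 83607) = (439158 - 259)*(-206178 - 83607) = 438899*(-289785) = -127186346715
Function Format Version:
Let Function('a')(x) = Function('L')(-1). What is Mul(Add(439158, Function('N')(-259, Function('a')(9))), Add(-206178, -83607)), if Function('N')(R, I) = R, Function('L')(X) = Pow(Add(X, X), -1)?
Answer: -127186346715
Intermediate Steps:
Function('L')(X) = Mul(Rational(1, 2), Pow(X, -1)) (Function('L')(X) = Pow(Mul(2, X), -1) = Mul(Rational(1, 2), Pow(X, -1)))
Function('a')(x) = Rational(-1, 2) (Function('a')(x) = Mul(Rational(1, 2), Pow(-1, -1)) = Mul(Rational(1, 2), -1) = Rational(-1, 2))
Mul(Add(439158, Function('N')(-259, Function('a')(9))), Add(-206178, -83607)) = Mul(Add(439158, -259), Add(-206178, -83607)) = Mul(438899, -289785) = -127186346715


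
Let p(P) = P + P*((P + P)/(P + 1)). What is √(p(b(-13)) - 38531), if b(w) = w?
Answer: I*√1388598/6 ≈ 196.4*I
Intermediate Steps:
p(P) = P + 2*P²/(1 + P) (p(P) = P + P*((2*P)/(1 + P)) = P + P*(2*P/(1 + P)) = P + 2*P²/(1 + P))
√(p(b(-13)) - 38531) = √(-13*(1 + 3*(-13))/(1 - 13) - 38531) = √(-13*(1 - 39)/(-12) - 38531) = √(-13*(-1/12)*(-38) - 38531) = √(-247/6 - 38531) = √(-231433/6) = I*√1388598/6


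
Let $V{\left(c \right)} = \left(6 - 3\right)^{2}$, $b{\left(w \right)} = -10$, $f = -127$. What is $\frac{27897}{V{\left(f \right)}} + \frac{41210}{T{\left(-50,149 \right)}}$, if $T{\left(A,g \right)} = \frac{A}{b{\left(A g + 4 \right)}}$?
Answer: $\frac{34025}{3} \approx 11342.0$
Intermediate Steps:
$T{\left(A,g \right)} = - \frac{A}{10}$ ($T{\left(A,g \right)} = \frac{A}{-10} = A \left(- \frac{1}{10}\right) = - \frac{A}{10}$)
$V{\left(c \right)} = 9$ ($V{\left(c \right)} = 3^{2} = 9$)
$\frac{27897}{V{\left(f \right)}} + \frac{41210}{T{\left(-50,149 \right)}} = \frac{27897}{9} + \frac{41210}{\left(- \frac{1}{10}\right) \left(-50\right)} = 27897 \cdot \frac{1}{9} + \frac{41210}{5} = \frac{9299}{3} + 41210 \cdot \frac{1}{5} = \frac{9299}{3} + 8242 = \frac{34025}{3}$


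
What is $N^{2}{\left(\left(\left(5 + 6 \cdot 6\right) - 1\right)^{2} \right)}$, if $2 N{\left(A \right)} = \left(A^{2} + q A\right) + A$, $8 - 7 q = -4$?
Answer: $\frac{80554215040000}{49} \approx 1.644 \cdot 10^{12}$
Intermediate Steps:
$q = \frac{12}{7}$ ($q = \frac{8}{7} - - \frac{4}{7} = \frac{8}{7} + \frac{4}{7} = \frac{12}{7} \approx 1.7143$)
$N{\left(A \right)} = \frac{A^{2}}{2} + \frac{19 A}{14}$ ($N{\left(A \right)} = \frac{\left(A^{2} + \frac{12 A}{7}\right) + A}{2} = \frac{A^{2} + \frac{19 A}{7}}{2} = \frac{A^{2}}{2} + \frac{19 A}{14}$)
$N^{2}{\left(\left(\left(5 + 6 \cdot 6\right) - 1\right)^{2} \right)} = \left(\frac{\left(\left(5 + 6 \cdot 6\right) - 1\right)^{2} \left(19 + 7 \left(\left(5 + 6 \cdot 6\right) - 1\right)^{2}\right)}{14}\right)^{2} = \left(\frac{\left(\left(5 + 36\right) - 1\right)^{2} \left(19 + 7 \left(\left(5 + 36\right) - 1\right)^{2}\right)}{14}\right)^{2} = \left(\frac{\left(41 - 1\right)^{2} \left(19 + 7 \left(41 - 1\right)^{2}\right)}{14}\right)^{2} = \left(\frac{40^{2} \left(19 + 7 \cdot 40^{2}\right)}{14}\right)^{2} = \left(\frac{1}{14} \cdot 1600 \left(19 + 7 \cdot 1600\right)\right)^{2} = \left(\frac{1}{14} \cdot 1600 \left(19 + 11200\right)\right)^{2} = \left(\frac{1}{14} \cdot 1600 \cdot 11219\right)^{2} = \left(\frac{8975200}{7}\right)^{2} = \frac{80554215040000}{49}$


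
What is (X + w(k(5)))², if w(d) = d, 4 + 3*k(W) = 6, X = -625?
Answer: 3508129/9 ≈ 3.8979e+5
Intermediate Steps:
k(W) = ⅔ (k(W) = -4/3 + (⅓)*6 = -4/3 + 2 = ⅔)
(X + w(k(5)))² = (-625 + ⅔)² = (-1873/3)² = 3508129/9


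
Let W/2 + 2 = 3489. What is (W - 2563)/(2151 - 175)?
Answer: 4411/1976 ≈ 2.2323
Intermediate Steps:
W = 6974 (W = -4 + 2*3489 = -4 + 6978 = 6974)
(W - 2563)/(2151 - 175) = (6974 - 2563)/(2151 - 175) = 4411/1976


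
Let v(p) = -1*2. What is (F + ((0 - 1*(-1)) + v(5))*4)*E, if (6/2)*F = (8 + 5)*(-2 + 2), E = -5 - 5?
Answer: 40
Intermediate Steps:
v(p) = -2
E = -10
F = 0 (F = ((8 + 5)*(-2 + 2))/3 = (13*0)/3 = (⅓)*0 = 0)
(F + ((0 - 1*(-1)) + v(5))*4)*E = (0 + ((0 - 1*(-1)) - 2)*4)*(-10) = (0 + ((0 + 1) - 2)*4)*(-10) = (0 + (1 - 2)*4)*(-10) = (0 - 1*4)*(-10) = (0 - 4)*(-10) = -4*(-10) = 40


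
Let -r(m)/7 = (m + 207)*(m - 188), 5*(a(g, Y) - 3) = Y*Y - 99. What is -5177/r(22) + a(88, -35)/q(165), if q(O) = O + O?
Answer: 73768942/109765425 ≈ 0.67206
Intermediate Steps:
a(g, Y) = -84/5 + Y²/5 (a(g, Y) = 3 + (Y*Y - 99)/5 = 3 + (Y² - 99)/5 = 3 + (-99 + Y²)/5 = 3 + (-99/5 + Y²/5) = -84/5 + Y²/5)
q(O) = 2*O
r(m) = -7*(-188 + m)*(207 + m) (r(m) = -7*(m + 207)*(m - 188) = -7*(207 + m)*(-188 + m) = -7*(-188 + m)*(207 + m))
-5177/r(22) + a(88, -35)/q(165) = -5177/(272412 - 133*22 - 7*22²) + (-84/5 + (⅕)*(-35)²)/((2*165)) = -5177/(272412 - 2926 - 7*484) + (-84/5 + (⅕)*1225)/330 = -5177/(272412 - 2926 - 3388) + (-84/5 + 245)*(1/330) = -5177/266098 + (1141/5)*(1/330) = -5177*1/266098 + 1141/1650 = -5177/266098 + 1141/1650 = 73768942/109765425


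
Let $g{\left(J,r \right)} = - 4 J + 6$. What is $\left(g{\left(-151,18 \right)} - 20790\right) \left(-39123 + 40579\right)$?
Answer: $-29382080$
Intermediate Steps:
$g{\left(J,r \right)} = 6 - 4 J$
$\left(g{\left(-151,18 \right)} - 20790\right) \left(-39123 + 40579\right) = \left(\left(6 - -604\right) - 20790\right) \left(-39123 + 40579\right) = \left(\left(6 + 604\right) - 20790\right) 1456 = \left(610 - 20790\right) 1456 = \left(-20180\right) 1456 = -29382080$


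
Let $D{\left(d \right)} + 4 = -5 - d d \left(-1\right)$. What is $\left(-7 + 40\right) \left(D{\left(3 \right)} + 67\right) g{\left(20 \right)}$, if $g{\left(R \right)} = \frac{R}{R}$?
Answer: $2211$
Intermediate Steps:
$D{\left(d \right)} = -9 + d^{2}$ ($D{\left(d \right)} = -4 - \left(5 + d d \left(-1\right)\right) = -4 - \left(5 + d^{2} \left(-1\right)\right) = -4 - \left(5 - d^{2}\right) = -4 + \left(-5 + d^{2}\right) = -9 + d^{2}$)
$g{\left(R \right)} = 1$
$\left(-7 + 40\right) \left(D{\left(3 \right)} + 67\right) g{\left(20 \right)} = \left(-7 + 40\right) \left(\left(-9 + 3^{2}\right) + 67\right) 1 = 33 \left(\left(-9 + 9\right) + 67\right) 1 = 33 \left(0 + 67\right) 1 = 33 \cdot 67 \cdot 1 = 2211 \cdot 1 = 2211$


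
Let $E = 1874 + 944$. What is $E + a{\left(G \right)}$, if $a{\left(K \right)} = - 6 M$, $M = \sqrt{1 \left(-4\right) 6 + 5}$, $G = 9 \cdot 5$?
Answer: $2818 - 6 i \sqrt{19} \approx 2818.0 - 26.153 i$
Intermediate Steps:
$G = 45$
$E = 2818$
$M = i \sqrt{19}$ ($M = \sqrt{\left(-4\right) 6 + 5} = \sqrt{-24 + 5} = \sqrt{-19} = i \sqrt{19} \approx 4.3589 i$)
$a{\left(K \right)} = - 6 i \sqrt{19}$
$E + a{\left(G \right)} = 2818 - 6 i \sqrt{19}$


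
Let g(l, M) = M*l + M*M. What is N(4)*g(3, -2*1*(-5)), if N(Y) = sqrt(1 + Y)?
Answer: 130*sqrt(5) ≈ 290.69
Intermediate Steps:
g(l, M) = M**2 + M*l (g(l, M) = M*l + M**2 = M**2 + M*l)
N(4)*g(3, -2*1*(-5)) = sqrt(1 + 4)*((-2*1*(-5))*(-2*1*(-5) + 3)) = sqrt(5)*((-2*(-5))*(-2*(-5) + 3)) = sqrt(5)*(10*(10 + 3)) = sqrt(5)*(10*13) = sqrt(5)*130 = 130*sqrt(5)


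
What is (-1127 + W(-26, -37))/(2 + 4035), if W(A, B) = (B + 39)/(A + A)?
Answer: -29303/104962 ≈ -0.27918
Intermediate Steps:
W(A, B) = (39 + B)/(2*A) (W(A, B) = (39 + B)/((2*A)) = (39 + B)*(1/(2*A)) = (39 + B)/(2*A))
(-1127 + W(-26, -37))/(2 + 4035) = (-1127 + (½)*(39 - 37)/(-26))/(2 + 4035) = (-1127 + (½)*(-1/26)*2)/4037 = (-1127 - 1/26)*(1/4037) = -29303/26*1/4037 = -29303/104962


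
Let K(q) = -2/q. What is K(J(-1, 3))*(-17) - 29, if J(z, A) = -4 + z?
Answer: -179/5 ≈ -35.800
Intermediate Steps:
K(J(-1, 3))*(-17) - 29 = -2/(-4 - 1)*(-17) - 29 = -2/(-5)*(-17) - 29 = -2*(-⅕)*(-17) - 29 = (⅖)*(-17) - 29 = -34/5 - 29 = -179/5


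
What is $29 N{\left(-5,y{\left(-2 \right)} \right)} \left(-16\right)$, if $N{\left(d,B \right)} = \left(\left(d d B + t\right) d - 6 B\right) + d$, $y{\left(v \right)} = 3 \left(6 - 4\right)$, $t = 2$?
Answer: $371664$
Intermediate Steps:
$y{\left(v \right)} = 6$ ($y{\left(v \right)} = 3 \left(6 - 4\right) = 3 \cdot 2 = 6$)
$N{\left(d,B \right)} = d - 6 B + d \left(2 + B d^{2}\right)$ ($N{\left(d,B \right)} = \left(\left(d d B + 2\right) d - 6 B\right) + d = \left(\left(d^{2} B + 2\right) d - 6 B\right) + d = \left(\left(B d^{2} + 2\right) d - 6 B\right) + d = \left(\left(2 + B d^{2}\right) d - 6 B\right) + d = \left(d \left(2 + B d^{2}\right) - 6 B\right) + d = \left(- 6 B + d \left(2 + B d^{2}\right)\right) + d = d - 6 B + d \left(2 + B d^{2}\right)$)
$29 N{\left(-5,y{\left(-2 \right)} \right)} \left(-16\right) = 29 \left(\left(-6\right) 6 + 3 \left(-5\right) + 6 \left(-5\right)^{3}\right) \left(-16\right) = 29 \left(-36 - 15 + 6 \left(-125\right)\right) \left(-16\right) = 29 \left(-36 - 15 - 750\right) \left(-16\right) = 29 \left(-801\right) \left(-16\right) = \left(-23229\right) \left(-16\right) = 371664$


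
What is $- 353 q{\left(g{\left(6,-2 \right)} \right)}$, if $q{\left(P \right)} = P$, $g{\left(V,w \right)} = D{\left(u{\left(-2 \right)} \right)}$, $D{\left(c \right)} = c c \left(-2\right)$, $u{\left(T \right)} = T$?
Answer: $2824$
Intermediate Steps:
$D{\left(c \right)} = - 2 c^{2}$ ($D{\left(c \right)} = c^{2} \left(-2\right) = - 2 c^{2}$)
$g{\left(V,w \right)} = -8$ ($g{\left(V,w \right)} = - 2 \left(-2\right)^{2} = \left(-2\right) 4 = -8$)
$- 353 q{\left(g{\left(6,-2 \right)} \right)} = \left(-353\right) \left(-8\right) = 2824$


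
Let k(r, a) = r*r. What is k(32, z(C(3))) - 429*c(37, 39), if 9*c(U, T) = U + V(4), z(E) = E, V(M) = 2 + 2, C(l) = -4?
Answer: -2791/3 ≈ -930.33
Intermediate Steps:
V(M) = 4
k(r, a) = r²
c(U, T) = 4/9 + U/9 (c(U, T) = (U + 4)/9 = (4 + U)/9 = 4/9 + U/9)
k(32, z(C(3))) - 429*c(37, 39) = 32² - 429*(4/9 + (⅑)*37) = 1024 - 429*(4/9 + 37/9) = 1024 - 429*41/9 = 1024 - 5863/3 = -2791/3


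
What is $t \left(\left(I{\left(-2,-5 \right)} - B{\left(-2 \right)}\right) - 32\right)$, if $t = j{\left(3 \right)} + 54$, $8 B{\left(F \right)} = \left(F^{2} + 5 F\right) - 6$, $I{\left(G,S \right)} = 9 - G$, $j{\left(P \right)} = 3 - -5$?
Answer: $-1209$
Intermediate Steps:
$j{\left(P \right)} = 8$ ($j{\left(P \right)} = 3 + 5 = 8$)
$B{\left(F \right)} = - \frac{3}{4} + \frac{F^{2}}{8} + \frac{5 F}{8}$ ($B{\left(F \right)} = \frac{\left(F^{2} + 5 F\right) - 6}{8} = \frac{-6 + F^{2} + 5 F}{8} = - \frac{3}{4} + \frac{F^{2}}{8} + \frac{5 F}{8}$)
$t = 62$ ($t = 8 + 54 = 62$)
$t \left(\left(I{\left(-2,-5 \right)} - B{\left(-2 \right)}\right) - 32\right) = 62 \left(\left(\left(9 - -2\right) - \left(- \frac{3}{4} + \frac{\left(-2\right)^{2}}{8} + \frac{5}{8} \left(-2\right)\right)\right) - 32\right) = 62 \left(\left(\left(9 + 2\right) - \left(- \frac{3}{4} + \frac{1}{8} \cdot 4 - \frac{5}{4}\right)\right) - 32\right) = 62 \left(\left(11 - \left(- \frac{3}{4} + \frac{1}{2} - \frac{5}{4}\right)\right) - 32\right) = 62 \left(\left(11 - - \frac{3}{2}\right) - 32\right) = 62 \left(\left(11 + \frac{3}{2}\right) - 32\right) = 62 \left(\frac{25}{2} - 32\right) = 62 \left(- \frac{39}{2}\right) = -1209$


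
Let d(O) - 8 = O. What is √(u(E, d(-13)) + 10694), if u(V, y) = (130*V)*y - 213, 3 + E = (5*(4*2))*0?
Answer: √12431 ≈ 111.49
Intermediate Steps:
d(O) = 8 + O
E = -3 (E = -3 + (5*(4*2))*0 = -3 + (5*8)*0 = -3 + 40*0 = -3 + 0 = -3)
u(V, y) = -213 + 130*V*y (u(V, y) = 130*V*y - 213 = -213 + 130*V*y)
√(u(E, d(-13)) + 10694) = √((-213 + 130*(-3)*(8 - 13)) + 10694) = √((-213 + 130*(-3)*(-5)) + 10694) = √((-213 + 1950) + 10694) = √(1737 + 10694) = √12431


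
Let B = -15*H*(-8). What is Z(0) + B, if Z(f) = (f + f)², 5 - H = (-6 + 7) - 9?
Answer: 1560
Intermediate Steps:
H = 13 (H = 5 - ((-6 + 7) - 9) = 5 - (1 - 9) = 5 - 1*(-8) = 5 + 8 = 13)
Z(f) = 4*f² (Z(f) = (2*f)² = 4*f²)
B = 1560 (B = -15*13*(-8) = -195*(-8) = 1560)
Z(0) + B = 4*0² + 1560 = 4*0 + 1560 = 0 + 1560 = 1560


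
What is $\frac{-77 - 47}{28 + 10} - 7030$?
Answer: $- \frac{133632}{19} \approx -7033.3$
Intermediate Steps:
$\frac{-77 - 47}{28 + 10} - 7030 = - \frac{124}{38} - 7030 = \left(-124\right) \frac{1}{38} - 7030 = - \frac{62}{19} - 7030 = - \frac{133632}{19}$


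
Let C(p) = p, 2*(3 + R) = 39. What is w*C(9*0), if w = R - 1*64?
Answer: 0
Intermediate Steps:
R = 33/2 (R = -3 + (1/2)*39 = -3 + 39/2 = 33/2 ≈ 16.500)
w = -95/2 (w = 33/2 - 1*64 = 33/2 - 64 = -95/2 ≈ -47.500)
w*C(9*0) = -855*0/2 = -95/2*0 = 0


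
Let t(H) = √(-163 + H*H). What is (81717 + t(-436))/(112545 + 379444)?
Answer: 81717/491989 + √189933/491989 ≈ 0.16698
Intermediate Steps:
t(H) = √(-163 + H²)
(81717 + t(-436))/(112545 + 379444) = (81717 + √(-163 + (-436)²))/(112545 + 379444) = (81717 + √(-163 + 190096))/491989 = (81717 + √189933)*(1/491989) = 81717/491989 + √189933/491989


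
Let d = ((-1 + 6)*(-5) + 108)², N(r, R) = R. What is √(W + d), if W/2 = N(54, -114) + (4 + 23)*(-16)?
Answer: √5797 ≈ 76.138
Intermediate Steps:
d = 6889 (d = (5*(-5) + 108)² = (-25 + 108)² = 83² = 6889)
W = -1092 (W = 2*(-114 + (4 + 23)*(-16)) = 2*(-114 + 27*(-16)) = 2*(-114 - 432) = 2*(-546) = -1092)
√(W + d) = √(-1092 + 6889) = √5797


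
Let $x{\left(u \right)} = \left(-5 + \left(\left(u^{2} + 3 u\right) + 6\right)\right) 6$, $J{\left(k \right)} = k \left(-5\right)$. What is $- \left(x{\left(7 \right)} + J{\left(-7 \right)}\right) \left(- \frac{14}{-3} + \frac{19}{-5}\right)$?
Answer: $- \frac{5993}{15} \approx -399.53$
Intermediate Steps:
$J{\left(k \right)} = - 5 k$
$x{\left(u \right)} = 6 + 6 u^{2} + 18 u$ ($x{\left(u \right)} = \left(-5 + \left(6 + u^{2} + 3 u\right)\right) 6 = \left(1 + u^{2} + 3 u\right) 6 = 6 + 6 u^{2} + 18 u$)
$- \left(x{\left(7 \right)} + J{\left(-7 \right)}\right) \left(- \frac{14}{-3} + \frac{19}{-5}\right) = - \left(\left(6 + 6 \cdot 7^{2} + 18 \cdot 7\right) - -35\right) \left(- \frac{14}{-3} + \frac{19}{-5}\right) = - \left(\left(6 + 6 \cdot 49 + 126\right) + 35\right) \left(\left(-14\right) \left(- \frac{1}{3}\right) + 19 \left(- \frac{1}{5}\right)\right) = - \left(\left(6 + 294 + 126\right) + 35\right) \left(\frac{14}{3} - \frac{19}{5}\right) = - \frac{\left(426 + 35\right) 13}{15} = - \frac{461 \cdot 13}{15} = \left(-1\right) \frac{5993}{15} = - \frac{5993}{15}$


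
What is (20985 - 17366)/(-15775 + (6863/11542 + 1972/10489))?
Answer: -25772397266/112334732507 ≈ -0.22942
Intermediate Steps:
(20985 - 17366)/(-15775 + (6863/11542 + 1972/10489)) = 3619/(-15775 + (6863*(1/11542) + 1972*(1/10489))) = 3619/(-15775 + (6863/11542 + 116/617)) = 3619/(-15775 + 5573343/7121414) = 3619/(-112334732507/7121414) = 3619*(-7121414/112334732507) = -25772397266/112334732507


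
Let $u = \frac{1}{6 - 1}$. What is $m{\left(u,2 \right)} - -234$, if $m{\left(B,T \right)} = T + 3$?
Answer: $239$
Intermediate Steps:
$u = \frac{1}{5} \approx 0.2$
$m{\left(B,T \right)} = 3 + T$
$m{\left(u,2 \right)} - -234 = \left(3 + 2\right) - -234 = 5 + 234 = 239$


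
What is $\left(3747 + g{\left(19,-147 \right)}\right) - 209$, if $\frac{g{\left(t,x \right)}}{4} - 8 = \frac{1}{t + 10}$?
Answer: $\frac{103534}{29} \approx 3570.1$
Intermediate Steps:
$g{\left(t,x \right)} = 32 + \frac{4}{10 + t}$ ($g{\left(t,x \right)} = 32 + \frac{4}{t + 10} = 32 + \frac{4}{10 + t}$)
$\left(3747 + g{\left(19,-147 \right)}\right) - 209 = \left(3747 + \frac{4 \left(81 + 8 \cdot 19\right)}{10 + 19}\right) - 209 = \left(3747 + \frac{4 \left(81 + 152\right)}{29}\right) - 209 = \left(3747 + 4 \cdot \frac{1}{29} \cdot 233\right) - 209 = \left(3747 + \frac{932}{29}\right) - 209 = \frac{109595}{29} - 209 = \frac{103534}{29}$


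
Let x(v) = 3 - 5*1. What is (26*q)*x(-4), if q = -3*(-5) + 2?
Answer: -884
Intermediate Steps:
x(v) = -2 (x(v) = 3 - 5 = -2)
q = 17 (q = 15 + 2 = 17)
(26*q)*x(-4) = (26*17)*(-2) = 442*(-2) = -884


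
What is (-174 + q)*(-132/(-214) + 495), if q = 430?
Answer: 13575936/107 ≈ 1.2688e+5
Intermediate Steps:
(-174 + q)*(-132/(-214) + 495) = (-174 + 430)*(-132/(-214) + 495) = 256*(-132*(-1/214) + 495) = 256*(66/107 + 495) = 256*(53031/107) = 13575936/107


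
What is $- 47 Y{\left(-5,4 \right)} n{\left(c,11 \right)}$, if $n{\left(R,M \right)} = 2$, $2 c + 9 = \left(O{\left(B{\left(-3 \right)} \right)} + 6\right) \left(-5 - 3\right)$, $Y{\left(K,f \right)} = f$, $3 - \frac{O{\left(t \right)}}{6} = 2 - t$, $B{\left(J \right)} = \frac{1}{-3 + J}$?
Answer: $-376$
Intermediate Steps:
$O{\left(t \right)} = 6 + 6 t$ ($O{\left(t \right)} = 18 - 6 \left(2 - t\right) = 18 + \left(-12 + 6 t\right) = 6 + 6 t$)
$c = - \frac{97}{2}$ ($c = - \frac{9}{2} + \frac{\left(\left(6 + \frac{6}{-3 - 3}\right) + 6\right) \left(-5 - 3\right)}{2} = - \frac{9}{2} + \frac{\left(\left(6 + \frac{6}{-6}\right) + 6\right) \left(-8\right)}{2} = - \frac{9}{2} + \frac{\left(\left(6 + 6 \left(- \frac{1}{6}\right)\right) + 6\right) \left(-8\right)}{2} = - \frac{9}{2} + \frac{\left(\left(6 - 1\right) + 6\right) \left(-8\right)}{2} = - \frac{9}{2} + \frac{\left(5 + 6\right) \left(-8\right)}{2} = - \frac{9}{2} + \frac{11 \left(-8\right)}{2} = - \frac{9}{2} + \frac{1}{2} \left(-88\right) = - \frac{9}{2} - 44 = - \frac{97}{2} \approx -48.5$)
$- 47 Y{\left(-5,4 \right)} n{\left(c,11 \right)} = \left(-47\right) 4 \cdot 2 = \left(-188\right) 2 = -376$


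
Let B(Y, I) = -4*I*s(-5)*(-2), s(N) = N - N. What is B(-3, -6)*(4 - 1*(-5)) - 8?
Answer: -8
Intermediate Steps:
s(N) = 0
B(Y, I) = 0 (B(Y, I) = -4*I*0*(-2) = -4*0*(-2) = 0*(-2) = 0)
B(-3, -6)*(4 - 1*(-5)) - 8 = 0*(4 - 1*(-5)) - 8 = 0*(4 + 5) - 8 = 0*9 - 8 = 0 - 8 = -8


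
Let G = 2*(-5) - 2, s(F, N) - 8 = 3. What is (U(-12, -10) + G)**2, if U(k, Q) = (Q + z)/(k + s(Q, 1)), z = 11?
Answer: 169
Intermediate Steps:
s(F, N) = 11 (s(F, N) = 8 + 3 = 11)
U(k, Q) = (11 + Q)/(11 + k) (U(k, Q) = (Q + 11)/(k + 11) = (11 + Q)/(11 + k))
G = -12 (G = -10 - 2 = -12)
(U(-12, -10) + G)**2 = ((11 - 10)/(11 - 12) - 12)**2 = (1/(-1) - 12)**2 = (-1*1 - 12)**2 = (-1 - 12)**2 = (-13)**2 = 169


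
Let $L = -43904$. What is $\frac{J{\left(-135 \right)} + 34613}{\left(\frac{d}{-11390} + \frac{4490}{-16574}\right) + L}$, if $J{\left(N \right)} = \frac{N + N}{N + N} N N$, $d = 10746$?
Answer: $- \frac{1246830570835}{1036041551343} \approx -1.2035$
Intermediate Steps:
$J{\left(N \right)} = N^{2}$ ($J{\left(N \right)} = \frac{2 N}{2 N} N N = 2 N \frac{1}{2 N} N N = 1 N N = N N = N^{2}$)
$\frac{J{\left(-135 \right)} + 34613}{\left(\frac{d}{-11390} + \frac{4490}{-16574}\right) + L} = \frac{\left(-135\right)^{2} + 34613}{\left(\frac{10746}{-11390} + \frac{4490}{-16574}\right) - 43904} = \frac{18225 + 34613}{\left(10746 \left(- \frac{1}{11390}\right) + 4490 \left(- \frac{1}{16574}\right)\right) - 43904} = \frac{52838}{\left(- \frac{5373}{5695} - \frac{2245}{8287}\right) - 43904} = \frac{52838}{- \frac{57311326}{47194465} - 43904} = \frac{52838}{- \frac{2072083102686}{47194465}} = 52838 \left(- \frac{47194465}{2072083102686}\right) = - \frac{1246830570835}{1036041551343}$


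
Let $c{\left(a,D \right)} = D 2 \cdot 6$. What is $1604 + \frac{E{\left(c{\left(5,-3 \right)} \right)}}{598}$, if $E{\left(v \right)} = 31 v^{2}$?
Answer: $\frac{499684}{299} \approx 1671.2$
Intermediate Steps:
$c{\left(a,D \right)} = 12 D$ ($c{\left(a,D \right)} = 2 D 6 = 12 D$)
$1604 + \frac{E{\left(c{\left(5,-3 \right)} \right)}}{598} = 1604 + \frac{31 \left(12 \left(-3\right)\right)^{2}}{598} = 1604 + 31 \left(-36\right)^{2} \cdot \frac{1}{598} = 1604 + 31 \cdot 1296 \cdot \frac{1}{598} = 1604 + 40176 \cdot \frac{1}{598} = 1604 + \frac{20088}{299} = \frac{499684}{299}$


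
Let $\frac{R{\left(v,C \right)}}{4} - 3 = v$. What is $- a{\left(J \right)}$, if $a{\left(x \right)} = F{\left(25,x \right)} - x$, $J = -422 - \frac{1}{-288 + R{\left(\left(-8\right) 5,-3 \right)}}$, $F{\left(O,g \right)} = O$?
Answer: $- \frac{194891}{436} \approx -447.0$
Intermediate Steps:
$R{\left(v,C \right)} = 12 + 4 v$
$J = - \frac{183991}{436}$ ($J = -422 - \frac{1}{-288 + \left(12 + 4 \left(\left(-8\right) 5\right)\right)} = -422 - \frac{1}{-288 + \left(12 + 4 \left(-40\right)\right)} = -422 - \frac{1}{-288 + \left(12 - 160\right)} = -422 - \frac{1}{-288 - 148} = -422 - \frac{1}{-436} = -422 - - \frac{1}{436} = -422 + \frac{1}{436} = - \frac{183991}{436} \approx -422.0$)
$a{\left(x \right)} = 25 - x$
$- a{\left(J \right)} = - (25 - - \frac{183991}{436}) = - (25 + \frac{183991}{436}) = \left(-1\right) \frac{194891}{436} = - \frac{194891}{436}$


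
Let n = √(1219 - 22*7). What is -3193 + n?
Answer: -3193 + √1065 ≈ -3160.4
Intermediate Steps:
n = √1065 (n = √(1219 - 154) = √1065 ≈ 32.634)
-3193 + n = -3193 + √1065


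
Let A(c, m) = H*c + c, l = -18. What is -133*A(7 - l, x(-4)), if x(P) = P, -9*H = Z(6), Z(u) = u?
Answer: -3325/3 ≈ -1108.3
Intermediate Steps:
H = -⅔ (H = -⅑*6 = -⅔ ≈ -0.66667)
A(c, m) = c/3 (A(c, m) = -2*c/3 + c = c/3)
-133*A(7 - l, x(-4)) = -133*(7 - 1*(-18))/3 = -133*(7 + 18)/3 = -133*25/3 = -3325/3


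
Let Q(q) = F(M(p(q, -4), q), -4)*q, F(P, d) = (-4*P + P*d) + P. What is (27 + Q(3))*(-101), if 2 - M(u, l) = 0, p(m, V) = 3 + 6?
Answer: 1515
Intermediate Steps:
p(m, V) = 9
M(u, l) = 2 (M(u, l) = 2 - 1*0 = 2 + 0 = 2)
F(P, d) = -3*P + P*d
Q(q) = -14*q (Q(q) = (2*(-3 - 4))*q = (2*(-7))*q = -14*q)
(27 + Q(3))*(-101) = (27 - 14*3)*(-101) = (27 - 42)*(-101) = -15*(-101) = 1515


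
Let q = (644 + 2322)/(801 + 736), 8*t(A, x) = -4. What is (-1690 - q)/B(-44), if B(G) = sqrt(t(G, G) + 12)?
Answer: -2600496*sqrt(46)/35351 ≈ -498.92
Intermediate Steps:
t(A, x) = -1/2 (t(A, x) = (1/8)*(-4) = -1/2)
q = 2966/1537 ≈ 1.9297
B(G) = sqrt(46)/2 (B(G) = sqrt(-1/2 + 12) = sqrt(23/2) = sqrt(46)/2)
(-1690 - q)/B(-44) = (-1690 - 1*2966/1537)/((sqrt(46)/2)) = (-1690 - 2966/1537)*(sqrt(46)/23) = -2600496*sqrt(46)/35351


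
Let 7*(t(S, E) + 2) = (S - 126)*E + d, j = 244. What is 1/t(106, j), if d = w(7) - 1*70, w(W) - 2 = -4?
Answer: -7/4966 ≈ -0.0014096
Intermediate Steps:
w(W) = -2 (w(W) = 2 - 4 = -2)
d = -72 (d = -2 - 1*70 = -2 - 70 = -72)
t(S, E) = -86/7 + E*(-126 + S)/7 (t(S, E) = -2 + ((S - 126)*E - 72)/7 = -2 + ((-126 + S)*E - 72)/7 = -2 + (E*(-126 + S) - 72)/7 = -2 + (-72 + E*(-126 + S))/7 = -2 + (-72/7 + E*(-126 + S)/7) = -86/7 + E*(-126 + S)/7)
1/t(106, j) = 1/(-86/7 - 18*244 + (1/7)*244*106) = 1/(-86/7 - 4392 + 25864/7) = 1/(-4966/7) = -7/4966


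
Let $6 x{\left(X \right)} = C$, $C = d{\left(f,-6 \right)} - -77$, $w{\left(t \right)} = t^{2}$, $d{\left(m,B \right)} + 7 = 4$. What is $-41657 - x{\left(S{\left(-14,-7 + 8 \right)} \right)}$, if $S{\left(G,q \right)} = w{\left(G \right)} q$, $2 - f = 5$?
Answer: $- \frac{125008}{3} \approx -41669.0$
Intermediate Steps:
$f = -3$ ($f = 2 - 5 = -3$)
$d{\left(m,B \right)} = -3$ ($d{\left(m,B \right)} = -7 + 4 = -3$)
$C = 74$ ($C = -3 - -77 = -3 + 77 = 74$)
$S{\left(G,q \right)} = q G^{2}$ ($S{\left(G,q \right)} = G^{2} q = q G^{2}$)
$x{\left(X \right)} = \frac{37}{3}$ ($x{\left(X \right)} = \frac{1}{6} \cdot 74 = \frac{37}{3}$)
$-41657 - x{\left(S{\left(-14,-7 + 8 \right)} \right)} = -41657 - \frac{37}{3} = - \frac{125008}{3}$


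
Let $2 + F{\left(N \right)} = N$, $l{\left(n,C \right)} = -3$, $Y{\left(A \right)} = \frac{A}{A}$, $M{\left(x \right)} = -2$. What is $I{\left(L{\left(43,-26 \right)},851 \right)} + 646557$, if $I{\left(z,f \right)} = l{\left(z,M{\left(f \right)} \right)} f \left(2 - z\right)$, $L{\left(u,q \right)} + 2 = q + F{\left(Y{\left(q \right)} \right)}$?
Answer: $567414$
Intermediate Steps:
$Y{\left(A \right)} = 1$
$F{\left(N \right)} = -2 + N$
$L{\left(u,q \right)} = -3 + q$ ($L{\left(u,q \right)} = -2 + \left(q + \left(-2 + 1\right)\right) = -2 + \left(q - 1\right) = -2 + \left(-1 + q\right) = -3 + q$)
$I{\left(z,f \right)} = - 3 f \left(2 - z\right)$
$I{\left(L{\left(43,-26 \right)},851 \right)} + 646557 = 3 \cdot 851 \left(-2 - 29\right) + 646557 = 3 \cdot 851 \left(-31\right) + 646557 = -79143 + 646557 = 567414$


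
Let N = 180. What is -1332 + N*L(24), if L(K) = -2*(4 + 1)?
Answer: -3132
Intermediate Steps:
L(K) = -10 (L(K) = -2*5 = -10)
-1332 + N*L(24) = -1332 + 180*(-10) = -1332 - 1800 = -3132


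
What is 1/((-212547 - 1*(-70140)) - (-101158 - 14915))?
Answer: -1/26334 ≈ -3.7974e-5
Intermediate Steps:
1/((-212547 - 1*(-70140)) - (-101158 - 14915)) = 1/((-212547 + 70140) - 1*(-116073)) = 1/(-142407 + 116073) = 1/(-26334) = -1/26334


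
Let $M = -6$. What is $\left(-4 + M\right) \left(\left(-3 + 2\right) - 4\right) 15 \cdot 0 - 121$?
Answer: $-121$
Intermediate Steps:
$\left(-4 + M\right) \left(\left(-3 + 2\right) - 4\right) 15 \cdot 0 - 121 = \left(-4 - 6\right) \left(\left(-3 + 2\right) - 4\right) 15 \cdot 0 - 121 = - 10 \left(-1 - 4\right) 0 - 121 = \left(-10\right) \left(-5\right) 0 - 121 = 50 \cdot 0 - 121 = 0 - 121 = -121$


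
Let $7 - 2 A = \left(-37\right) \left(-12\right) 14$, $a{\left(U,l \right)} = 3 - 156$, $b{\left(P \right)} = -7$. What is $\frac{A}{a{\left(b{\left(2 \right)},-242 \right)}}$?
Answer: $\frac{6209}{306} \approx 20.291$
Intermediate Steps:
$a{\left(U,l \right)} = -153$ ($a{\left(U,l \right)} = 3 - 156 = -153$)
$A = - \frac{6209}{2}$ ($A = \frac{7}{2} - \frac{\left(-37\right) \left(-12\right) 14}{2} = \frac{7}{2} - \frac{444 \cdot 14}{2} = \frac{7}{2} - 3108 = - \frac{6209}{2} \approx -3104.5$)
$\frac{A}{a{\left(b{\left(2 \right)},-242 \right)}} = - \frac{6209}{2 \left(-153\right)} = \left(- \frac{6209}{2}\right) \left(- \frac{1}{153}\right) = \frac{6209}{306}$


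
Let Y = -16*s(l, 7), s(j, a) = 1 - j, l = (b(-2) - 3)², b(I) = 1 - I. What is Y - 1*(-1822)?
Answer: 1806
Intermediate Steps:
l = 0 (l = ((1 - 1*(-2)) - 3)² = ((1 + 2) - 3)² = (3 - 3)² = 0² = 0)
Y = -16 (Y = -16*(1 - 1*0) = -16*(1 + 0) = -16*1 = -16)
Y - 1*(-1822) = -16 - 1*(-1822) = -16 + 1822 = 1806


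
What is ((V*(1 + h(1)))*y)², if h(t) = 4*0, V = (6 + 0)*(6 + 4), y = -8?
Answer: 230400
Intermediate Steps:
V = 60 (V = 6*10 = 60)
h(t) = 0
((V*(1 + h(1)))*y)² = ((60*(1 + 0))*(-8))² = ((60*1)*(-8))² = (60*(-8))² = (-480)² = 230400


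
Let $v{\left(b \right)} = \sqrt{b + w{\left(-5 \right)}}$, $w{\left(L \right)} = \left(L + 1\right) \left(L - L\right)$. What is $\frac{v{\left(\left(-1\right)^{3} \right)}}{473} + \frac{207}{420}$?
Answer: $\frac{69}{140} + \frac{i}{473} \approx 0.49286 + 0.0021142 i$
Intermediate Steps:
$w{\left(L \right)} = 0$ ($w{\left(L \right)} = \left(1 + L\right) 0 = 0$)
$v{\left(b \right)} = \sqrt{b}$ ($v{\left(b \right)} = \sqrt{b + 0} = \sqrt{b}$)
$\frac{v{\left(\left(-1\right)^{3} \right)}}{473} + \frac{207}{420} = \frac{\sqrt{\left(-1\right)^{3}}}{473} + \frac{207}{420} = \sqrt{-1} \cdot \frac{1}{473} + 207 \cdot \frac{1}{420} = i \frac{1}{473} + \frac{69}{140} = \frac{i}{473} + \frac{69}{140} = \frac{69}{140} + \frac{i}{473}$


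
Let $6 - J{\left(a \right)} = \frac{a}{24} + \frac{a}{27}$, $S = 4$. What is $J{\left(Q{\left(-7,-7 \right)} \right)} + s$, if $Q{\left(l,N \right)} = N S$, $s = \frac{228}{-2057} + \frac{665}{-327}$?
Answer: $\frac{73362061}{12107502} \approx 6.0592$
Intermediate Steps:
$s = - \frac{1442461}{672639}$ ($s = 228 \left(- \frac{1}{2057}\right) + 665 \left(- \frac{1}{327}\right) = - \frac{228}{2057} - \frac{665}{327} = - \frac{1442461}{672639} \approx -2.1445$)
$Q{\left(l,N \right)} = 4 N$ ($Q{\left(l,N \right)} = N 4 = 4 N$)
$J{\left(a \right)} = 6 - \frac{17 a}{216}$ ($J{\left(a \right)} = 6 - \left(\frac{a}{24} + \frac{a}{27}\right) = 6 - \frac{17 a}{216}$)
$J{\left(Q{\left(-7,-7 \right)} \right)} + s = \left(6 - \frac{17 \cdot 4 \left(-7\right)}{216}\right) - \frac{1442461}{672639} = \left(6 - - \frac{119}{54}\right) - \frac{1442461}{672639} = \left(6 + \frac{119}{54}\right) - \frac{1442461}{672639} = \frac{443}{54} - \frac{1442461}{672639} = \frac{73362061}{12107502}$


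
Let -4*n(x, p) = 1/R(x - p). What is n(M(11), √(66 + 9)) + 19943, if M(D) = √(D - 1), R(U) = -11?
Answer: 877493/44 ≈ 19943.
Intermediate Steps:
M(D) = √(-1 + D)
n(x, p) = 1/44 (n(x, p) = -¼/(-11) = -¼*(-1/11) = 1/44)
n(M(11), √(66 + 9)) + 19943 = 1/44 + 19943 = 877493/44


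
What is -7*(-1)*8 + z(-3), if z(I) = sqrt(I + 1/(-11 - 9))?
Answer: 56 + I*sqrt(305)/10 ≈ 56.0 + 1.7464*I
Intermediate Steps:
z(I) = sqrt(-1/20 + I) (z(I) = sqrt(I + 1/(-20)) = sqrt(I - 1/20) = sqrt(-1/20 + I))
-7*(-1)*8 + z(-3) = -7*(-1)*8 + sqrt(-5 + 100*(-3))/10 = 7*8 + sqrt(-5 - 300)/10 = 56 + sqrt(-305)/10 = 56 + (I*sqrt(305))/10 = 56 + I*sqrt(305)/10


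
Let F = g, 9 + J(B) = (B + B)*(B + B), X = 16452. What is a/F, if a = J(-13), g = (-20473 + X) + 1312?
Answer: -667/2709 ≈ -0.24622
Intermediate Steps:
J(B) = -9 + 4*B² (J(B) = -9 + (B + B)*(B + B) = -9 + (2*B)*(2*B) = -9 + 4*B²)
g = -2709 (g = (-20473 + 16452) + 1312 = -4021 + 1312 = -2709)
F = -2709
a = 667 (a = -9 + 4*(-13)² = -9 + 4*169 = -9 + 676 = 667)
a/F = 667/(-2709) = 667*(-1/2709) = -667/2709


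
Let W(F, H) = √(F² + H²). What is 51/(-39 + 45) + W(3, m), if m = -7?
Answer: 17/2 + √58 ≈ 16.116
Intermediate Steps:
51/(-39 + 45) + W(3, m) = 51/(-39 + 45) + √(3² + (-7)²) = 51/6 + √(9 + 49) = 51*(⅙) + √58 = 17/2 + √58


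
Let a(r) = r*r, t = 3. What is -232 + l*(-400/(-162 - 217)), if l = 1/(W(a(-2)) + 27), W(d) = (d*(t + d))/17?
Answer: -42814136/184573 ≈ -231.96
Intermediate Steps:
a(r) = r²
W(d) = d*(3 + d)/17 (W(d) = (d*(3 + d))/17 = (d*(3 + d))*(1/17) = d*(3 + d)/17)
l = 17/487 (l = 1/((1/17)*(-2)²*(3 + (-2)²) + 27) = 1/((1/17)*4*(3 + 4) + 27) = 1/((1/17)*4*7 + 27) = 1/(28/17 + 27) = 1/(487/17) = 17/487 ≈ 0.034908)
-232 + l*(-400/(-162 - 217)) = -232 + 17*(-400/(-162 - 217))/487 = -232 + 17*(-400/(-379))/487 = -232 + 17*(-400*(-1/379))/487 = -232 + (17/487)*(400/379) = -232 + 6800/184573 = -42814136/184573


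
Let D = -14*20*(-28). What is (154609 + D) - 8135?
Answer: 154314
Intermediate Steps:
D = 7840 (D = -280*(-28) = 7840)
(154609 + D) - 8135 = (154609 + 7840) - 8135 = 162449 - 8135 = 154314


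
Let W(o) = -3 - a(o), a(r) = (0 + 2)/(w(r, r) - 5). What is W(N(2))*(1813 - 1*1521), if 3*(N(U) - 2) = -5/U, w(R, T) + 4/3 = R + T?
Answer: -730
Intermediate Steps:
w(R, T) = -4/3 + R + T (w(R, T) = -4/3 + (R + T) = -4/3 + R + T)
N(U) = 2 - 5/(3*U) (N(U) = 2 + (-5/U)/3 = 2 - 5/(3*U))
a(r) = 2/(-19/3 + 2*r) (a(r) = (0 + 2)/((-4/3 + r + r) - 5) = 2/((-4/3 + 2*r) - 5) = 2/(-19/3 + 2*r))
W(o) = -3 - 6/(-19 + 6*o)
W(N(2))*(1813 - 1*1521) = (3*(17 - 6*(2 - 5/3/2))/(-19 + 6*(2 - 5/3/2)))*(1813 - 1*1521) = (3*(17 - 6*(2 - 5/3*½))/(-19 + 6*(2 - 5/3*½)))*(1813 - 1521) = (3*(17 - 6*(2 - ⅚))/(-19 + 6*(2 - ⅚)))*292 = (3*(17 - 6*7/6)/(-19 + 6*(7/6)))*292 = (3*(17 - 7)/(-19 + 7))*292 = (3*10/(-12))*292 = (3*(-1/12)*10)*292 = -5/2*292 = -730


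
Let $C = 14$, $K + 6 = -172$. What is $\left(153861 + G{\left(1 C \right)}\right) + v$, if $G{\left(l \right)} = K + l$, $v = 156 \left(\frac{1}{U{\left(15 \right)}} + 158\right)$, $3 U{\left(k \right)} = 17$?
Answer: $\frac{3032333}{17} \approx 1.7837 \cdot 10^{5}$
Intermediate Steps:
$K = -178$ ($K = -6 - 172 = -178$)
$U{\left(k \right)} = \frac{17}{3}$ ($U{\left(k \right)} = \frac{1}{3} \cdot 17 = \frac{17}{3}$)
$v = \frac{419484}{17}$ ($v = 156 \left(\frac{1}{\frac{17}{3}} + 158\right) = 156 \left(\frac{3}{17} + 158\right) = 156 \cdot \frac{2689}{17} = \frac{419484}{17} \approx 24676.0$)
$G{\left(l \right)} = -178 + l$
$\left(153861 + G{\left(1 C \right)}\right) + v = \left(153861 + \left(-178 + 1 \cdot 14\right)\right) + \frac{419484}{17} = \left(153861 + \left(-178 + 14\right)\right) + \frac{419484}{17} = \left(153861 - 164\right) + \frac{419484}{17} = 153697 + \frac{419484}{17} = \frac{3032333}{17}$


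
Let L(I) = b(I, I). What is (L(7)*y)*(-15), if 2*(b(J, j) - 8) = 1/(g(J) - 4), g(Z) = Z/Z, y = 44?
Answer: -5170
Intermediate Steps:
g(Z) = 1
b(J, j) = 47/6 (b(J, j) = 8 + 1/(2*(1 - 4)) = 8 + (½)/(-3) = 8 + (½)*(-⅓) = 8 - ⅙ = 47/6)
L(I) = 47/6
(L(7)*y)*(-15) = ((47/6)*44)*(-15) = (1034/3)*(-15) = -5170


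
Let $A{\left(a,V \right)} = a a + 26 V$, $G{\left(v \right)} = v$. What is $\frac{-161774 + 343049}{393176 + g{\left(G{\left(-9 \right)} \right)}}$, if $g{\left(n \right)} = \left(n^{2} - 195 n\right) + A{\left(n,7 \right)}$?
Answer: $\frac{7251}{15811} \approx 0.4586$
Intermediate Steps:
$A{\left(a,V \right)} = a^{2} + 26 V$
$g{\left(n \right)} = 182 - 195 n + 2 n^{2}$ ($g{\left(n \right)} = \left(n^{2} - 195 n\right) + \left(n^{2} + 26 \cdot 7\right) = \left(n^{2} - 195 n\right) + \left(n^{2} + 182\right) = \left(n^{2} - 195 n\right) + \left(182 + n^{2}\right) = 182 - 195 n + 2 n^{2}$)
$\frac{-161774 + 343049}{393176 + g{\left(G{\left(-9 \right)} \right)}} = \frac{-161774 + 343049}{393176 + \left(182 - -1755 + 2 \left(-9\right)^{2}\right)} = \frac{181275}{393176 + \left(182 + 1755 + 2 \cdot 81\right)} = \frac{181275}{393176 + \left(182 + 1755 + 162\right)} = \frac{181275}{393176 + 2099} = \frac{181275}{395275} = 181275 \cdot \frac{1}{395275} = \frac{7251}{15811}$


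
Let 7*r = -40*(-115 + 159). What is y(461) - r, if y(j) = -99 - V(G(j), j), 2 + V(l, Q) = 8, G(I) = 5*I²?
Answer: 1025/7 ≈ 146.43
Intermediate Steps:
V(l, Q) = 6 (V(l, Q) = -2 + 8 = 6)
r = -1760/7 (r = (-40*(-115 + 159))/7 = (-40*44)/7 = (⅐)*(-1760) = -1760/7 ≈ -251.43)
y(j) = -105 (y(j) = -99 - 1*6 = -99 - 6 = -105)
y(461) - r = -105 - 1*(-1760/7) = -105 + 1760/7 = 1025/7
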